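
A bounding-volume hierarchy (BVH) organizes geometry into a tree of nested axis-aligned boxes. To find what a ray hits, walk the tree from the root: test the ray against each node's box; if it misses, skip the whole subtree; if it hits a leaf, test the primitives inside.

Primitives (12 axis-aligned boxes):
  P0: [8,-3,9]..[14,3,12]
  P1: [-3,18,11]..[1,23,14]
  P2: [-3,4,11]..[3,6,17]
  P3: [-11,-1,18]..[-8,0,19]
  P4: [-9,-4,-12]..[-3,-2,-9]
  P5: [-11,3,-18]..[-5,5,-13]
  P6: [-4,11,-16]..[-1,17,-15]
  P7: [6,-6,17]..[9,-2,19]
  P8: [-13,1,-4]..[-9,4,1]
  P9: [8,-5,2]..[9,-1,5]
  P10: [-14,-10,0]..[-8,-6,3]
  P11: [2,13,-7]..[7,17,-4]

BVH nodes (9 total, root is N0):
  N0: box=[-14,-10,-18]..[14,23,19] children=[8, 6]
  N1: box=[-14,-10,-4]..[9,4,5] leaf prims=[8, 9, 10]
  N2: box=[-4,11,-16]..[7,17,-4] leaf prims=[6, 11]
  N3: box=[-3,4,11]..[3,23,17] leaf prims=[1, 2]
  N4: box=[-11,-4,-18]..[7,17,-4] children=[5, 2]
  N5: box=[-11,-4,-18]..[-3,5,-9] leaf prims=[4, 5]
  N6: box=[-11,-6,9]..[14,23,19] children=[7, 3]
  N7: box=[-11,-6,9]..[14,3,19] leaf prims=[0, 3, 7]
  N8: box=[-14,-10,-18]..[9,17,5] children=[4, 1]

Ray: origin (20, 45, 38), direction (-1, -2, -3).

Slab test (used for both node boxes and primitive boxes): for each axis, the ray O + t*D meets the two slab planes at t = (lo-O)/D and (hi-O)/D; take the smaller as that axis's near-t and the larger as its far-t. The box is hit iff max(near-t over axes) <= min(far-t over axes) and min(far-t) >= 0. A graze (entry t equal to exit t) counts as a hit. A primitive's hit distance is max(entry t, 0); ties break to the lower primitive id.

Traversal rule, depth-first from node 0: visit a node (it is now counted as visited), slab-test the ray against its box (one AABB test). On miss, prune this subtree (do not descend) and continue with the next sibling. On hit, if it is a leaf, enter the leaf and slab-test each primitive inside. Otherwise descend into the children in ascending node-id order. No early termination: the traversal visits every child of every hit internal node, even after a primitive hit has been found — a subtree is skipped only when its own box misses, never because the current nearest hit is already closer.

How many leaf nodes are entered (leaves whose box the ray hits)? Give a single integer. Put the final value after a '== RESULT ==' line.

Trace the traversal:
N0 x:[6,34] y:[11,55/2] z:[19/3,56/3] -> hit [11,56/3], descend [6, 8]
  N6 x:[6,31] y:[11,51/2] z:[19/3,29/3] -> miss, prune
  N8 x:[11,34] y:[14,55/2] z:[11,56/3] -> hit [14,56/3], descend [1, 4]
    N1 x:[11,34] y:[41/2,55/2] z:[11,14] -> miss, prune
    N4 x:[13,31] y:[14,49/2] z:[14,56/3] -> hit [14,56/3], descend [2, 5]
      N2 x:[13,24] y:[14,17] z:[14,18] -> hit [14,17] leaf, test {P6(miss), P11@t=14}
      N5 x:[23,31] y:[20,49/2] z:[47/3,56/3] -> miss, prune

Summary -> nodes [0, 6, 8, 1, 4, 2, 5]; box-tests=7; leaf-entries=1; first=P11

== RESULT ==
1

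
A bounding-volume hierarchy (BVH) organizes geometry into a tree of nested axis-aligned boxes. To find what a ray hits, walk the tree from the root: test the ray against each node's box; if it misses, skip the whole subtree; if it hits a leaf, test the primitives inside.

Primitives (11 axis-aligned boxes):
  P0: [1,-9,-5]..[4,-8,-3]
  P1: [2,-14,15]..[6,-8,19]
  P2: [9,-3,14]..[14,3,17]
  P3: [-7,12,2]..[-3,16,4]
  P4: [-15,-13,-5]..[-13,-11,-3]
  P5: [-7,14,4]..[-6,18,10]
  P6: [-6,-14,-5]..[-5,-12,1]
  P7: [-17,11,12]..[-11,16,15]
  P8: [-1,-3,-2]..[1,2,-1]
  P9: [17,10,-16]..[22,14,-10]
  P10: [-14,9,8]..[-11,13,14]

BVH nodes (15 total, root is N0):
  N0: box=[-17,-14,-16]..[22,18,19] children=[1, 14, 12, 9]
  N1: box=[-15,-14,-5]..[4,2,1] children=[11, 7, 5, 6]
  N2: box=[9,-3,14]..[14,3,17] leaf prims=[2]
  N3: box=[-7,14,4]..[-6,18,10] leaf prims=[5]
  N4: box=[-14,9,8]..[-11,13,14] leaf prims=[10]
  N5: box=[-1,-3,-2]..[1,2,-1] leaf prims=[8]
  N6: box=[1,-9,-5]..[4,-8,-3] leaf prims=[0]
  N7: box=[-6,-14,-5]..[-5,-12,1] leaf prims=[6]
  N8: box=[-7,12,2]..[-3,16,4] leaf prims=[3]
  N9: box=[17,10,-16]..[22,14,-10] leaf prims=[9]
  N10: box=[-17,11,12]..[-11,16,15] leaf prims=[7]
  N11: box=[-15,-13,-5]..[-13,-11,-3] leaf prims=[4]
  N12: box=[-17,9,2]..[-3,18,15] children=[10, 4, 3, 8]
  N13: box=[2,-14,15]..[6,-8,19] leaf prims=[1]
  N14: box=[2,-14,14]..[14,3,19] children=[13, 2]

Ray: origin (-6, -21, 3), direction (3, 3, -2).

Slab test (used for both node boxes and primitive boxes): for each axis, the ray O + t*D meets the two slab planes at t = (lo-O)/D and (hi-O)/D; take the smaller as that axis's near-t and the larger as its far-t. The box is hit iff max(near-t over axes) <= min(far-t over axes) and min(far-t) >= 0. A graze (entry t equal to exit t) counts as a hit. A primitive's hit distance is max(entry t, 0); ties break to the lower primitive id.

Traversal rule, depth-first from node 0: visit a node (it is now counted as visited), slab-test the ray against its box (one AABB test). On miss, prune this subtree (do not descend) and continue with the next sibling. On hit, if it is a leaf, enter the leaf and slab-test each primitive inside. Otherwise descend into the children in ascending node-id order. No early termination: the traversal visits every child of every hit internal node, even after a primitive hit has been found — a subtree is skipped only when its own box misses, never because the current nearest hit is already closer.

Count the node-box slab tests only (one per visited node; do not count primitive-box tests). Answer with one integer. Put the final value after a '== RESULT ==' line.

Traverse from the root:
N0 x:[-11/3,28/3] y:[7/3,13] z:[-8,19/2] -> hit [7/3,28/3], descend [1, 9, 12, 14]
  N1 x:[-3,10/3] y:[7/3,23/3] z:[1,4] -> hit [7/3,10/3], descend [5, 6, 7, 11]
    N5 x:[5/3,7/3] y:[6,23/3] z:[2,5/2] -> miss, prune
    N6 x:[7/3,10/3] y:[4,13/3] z:[3,4] -> miss, prune
    N7 x:[0,1/3] y:[7/3,3] z:[1,4] -> miss, prune
    N11 x:[-3,-7/3] y:[8/3,10/3] z:[3,4] -> miss, prune
  N9 x:[23/3,28/3] y:[31/3,35/3] z:[13/2,19/2] -> miss, prune
  N12 x:[-11/3,1] y:[10,13] z:[-6,1/2] -> miss, prune
  N14 x:[8/3,20/3] y:[7/3,8] z:[-8,-11/2] -> miss, prune

9 AABB tests over nodes [0, 1, 5, 6, 7, 11, 9, 12, 14]; 0 leaves entered; closest miss.

== RESULT ==
9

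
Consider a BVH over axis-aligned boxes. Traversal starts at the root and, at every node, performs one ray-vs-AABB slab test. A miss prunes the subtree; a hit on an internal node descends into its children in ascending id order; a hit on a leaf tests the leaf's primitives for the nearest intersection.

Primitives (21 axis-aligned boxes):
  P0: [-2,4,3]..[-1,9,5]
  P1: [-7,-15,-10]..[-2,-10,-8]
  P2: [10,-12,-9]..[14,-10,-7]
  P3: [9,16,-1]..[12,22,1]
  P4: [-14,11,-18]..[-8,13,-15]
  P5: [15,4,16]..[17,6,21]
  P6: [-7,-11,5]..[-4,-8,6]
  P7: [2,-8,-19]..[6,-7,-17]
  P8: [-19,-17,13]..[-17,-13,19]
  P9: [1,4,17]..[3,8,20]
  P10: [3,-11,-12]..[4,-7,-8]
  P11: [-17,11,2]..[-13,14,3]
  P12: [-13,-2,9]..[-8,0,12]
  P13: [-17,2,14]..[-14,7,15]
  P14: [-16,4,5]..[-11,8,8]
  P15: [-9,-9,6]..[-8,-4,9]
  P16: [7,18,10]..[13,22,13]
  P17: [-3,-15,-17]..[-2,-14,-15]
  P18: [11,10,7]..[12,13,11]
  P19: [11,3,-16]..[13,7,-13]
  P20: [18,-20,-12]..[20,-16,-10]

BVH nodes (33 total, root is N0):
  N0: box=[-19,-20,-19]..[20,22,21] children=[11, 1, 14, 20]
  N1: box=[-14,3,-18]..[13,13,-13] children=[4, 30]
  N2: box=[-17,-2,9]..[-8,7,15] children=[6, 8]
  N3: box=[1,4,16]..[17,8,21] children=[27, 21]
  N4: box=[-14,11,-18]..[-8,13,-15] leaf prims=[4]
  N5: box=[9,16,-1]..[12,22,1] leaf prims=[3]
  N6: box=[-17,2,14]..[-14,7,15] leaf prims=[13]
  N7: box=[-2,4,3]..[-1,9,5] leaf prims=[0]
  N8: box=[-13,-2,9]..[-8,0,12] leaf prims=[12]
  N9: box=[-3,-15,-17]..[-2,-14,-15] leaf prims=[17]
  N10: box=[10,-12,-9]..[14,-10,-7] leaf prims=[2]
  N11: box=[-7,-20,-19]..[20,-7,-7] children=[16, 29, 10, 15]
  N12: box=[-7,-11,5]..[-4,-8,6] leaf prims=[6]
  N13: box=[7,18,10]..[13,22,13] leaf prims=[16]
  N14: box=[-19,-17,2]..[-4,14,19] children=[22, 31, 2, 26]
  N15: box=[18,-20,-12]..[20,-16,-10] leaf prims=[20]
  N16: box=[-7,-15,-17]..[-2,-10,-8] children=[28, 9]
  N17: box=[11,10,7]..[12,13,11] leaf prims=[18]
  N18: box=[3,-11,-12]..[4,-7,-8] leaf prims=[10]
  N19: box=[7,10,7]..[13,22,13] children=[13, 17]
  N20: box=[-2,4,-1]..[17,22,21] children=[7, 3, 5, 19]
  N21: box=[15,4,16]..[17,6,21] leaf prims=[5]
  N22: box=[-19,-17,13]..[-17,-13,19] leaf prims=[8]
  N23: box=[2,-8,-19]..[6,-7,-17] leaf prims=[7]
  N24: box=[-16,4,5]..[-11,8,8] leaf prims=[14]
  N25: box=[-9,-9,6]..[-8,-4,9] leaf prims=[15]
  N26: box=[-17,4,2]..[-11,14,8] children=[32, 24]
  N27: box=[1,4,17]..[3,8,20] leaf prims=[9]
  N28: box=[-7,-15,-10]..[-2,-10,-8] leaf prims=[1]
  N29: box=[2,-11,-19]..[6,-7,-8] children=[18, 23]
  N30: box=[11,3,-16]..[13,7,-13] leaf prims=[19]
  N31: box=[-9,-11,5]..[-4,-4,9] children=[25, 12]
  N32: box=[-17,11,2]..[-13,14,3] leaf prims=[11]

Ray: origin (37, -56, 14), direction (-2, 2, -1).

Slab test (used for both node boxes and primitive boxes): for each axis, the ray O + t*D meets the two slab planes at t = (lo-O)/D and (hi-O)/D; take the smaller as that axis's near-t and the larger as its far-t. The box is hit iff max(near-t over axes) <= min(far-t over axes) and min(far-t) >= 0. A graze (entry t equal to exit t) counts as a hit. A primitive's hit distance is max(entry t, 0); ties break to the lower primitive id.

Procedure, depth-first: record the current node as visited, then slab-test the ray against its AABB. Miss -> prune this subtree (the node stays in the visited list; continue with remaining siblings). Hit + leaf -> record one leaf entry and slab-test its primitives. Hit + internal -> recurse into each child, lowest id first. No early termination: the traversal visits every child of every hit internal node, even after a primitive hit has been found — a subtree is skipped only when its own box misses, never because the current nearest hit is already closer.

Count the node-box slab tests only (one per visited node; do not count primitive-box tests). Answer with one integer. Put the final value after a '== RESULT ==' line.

Walk:
N0 x:[17/2,28] y:[18,39] z:[-7,33] -> hit [18,28], descend [1, 11, 14, 20]
  N1 x:[12,51/2] y:[59/2,69/2] z:[27,32] -> miss, prune
  N11 x:[17/2,22] y:[18,49/2] z:[21,33] -> hit [21,22], descend [10, 15, 16, 29]
    N10 x:[23/2,27/2] y:[22,23] z:[21,23] -> miss, prune
    N15 x:[17/2,19/2] y:[18,20] z:[24,26] -> miss, prune
    N16 x:[39/2,22] y:[41/2,23] z:[22,31] -> hit [22,22], descend [9, 28]
      N9 x:[39/2,20] y:[41/2,21] z:[29,31] -> miss, prune
      N28 x:[39/2,22] y:[41/2,23] z:[22,24] -> hit [22,22] leaf, test {P1@t=22}
    N29 x:[31/2,35/2] y:[45/2,49/2] z:[22,33] -> miss, prune
  N14 x:[41/2,28] y:[39/2,35] z:[-5,12] -> miss, prune
  N20 x:[10,39/2] y:[30,39] z:[-7,15] -> miss, prune

order=[0, 1, 11, 10, 15, 16, 9, 28, 29, 14, 20]  |boxes|=11  |leaves|=1  hit=P1

== RESULT ==
11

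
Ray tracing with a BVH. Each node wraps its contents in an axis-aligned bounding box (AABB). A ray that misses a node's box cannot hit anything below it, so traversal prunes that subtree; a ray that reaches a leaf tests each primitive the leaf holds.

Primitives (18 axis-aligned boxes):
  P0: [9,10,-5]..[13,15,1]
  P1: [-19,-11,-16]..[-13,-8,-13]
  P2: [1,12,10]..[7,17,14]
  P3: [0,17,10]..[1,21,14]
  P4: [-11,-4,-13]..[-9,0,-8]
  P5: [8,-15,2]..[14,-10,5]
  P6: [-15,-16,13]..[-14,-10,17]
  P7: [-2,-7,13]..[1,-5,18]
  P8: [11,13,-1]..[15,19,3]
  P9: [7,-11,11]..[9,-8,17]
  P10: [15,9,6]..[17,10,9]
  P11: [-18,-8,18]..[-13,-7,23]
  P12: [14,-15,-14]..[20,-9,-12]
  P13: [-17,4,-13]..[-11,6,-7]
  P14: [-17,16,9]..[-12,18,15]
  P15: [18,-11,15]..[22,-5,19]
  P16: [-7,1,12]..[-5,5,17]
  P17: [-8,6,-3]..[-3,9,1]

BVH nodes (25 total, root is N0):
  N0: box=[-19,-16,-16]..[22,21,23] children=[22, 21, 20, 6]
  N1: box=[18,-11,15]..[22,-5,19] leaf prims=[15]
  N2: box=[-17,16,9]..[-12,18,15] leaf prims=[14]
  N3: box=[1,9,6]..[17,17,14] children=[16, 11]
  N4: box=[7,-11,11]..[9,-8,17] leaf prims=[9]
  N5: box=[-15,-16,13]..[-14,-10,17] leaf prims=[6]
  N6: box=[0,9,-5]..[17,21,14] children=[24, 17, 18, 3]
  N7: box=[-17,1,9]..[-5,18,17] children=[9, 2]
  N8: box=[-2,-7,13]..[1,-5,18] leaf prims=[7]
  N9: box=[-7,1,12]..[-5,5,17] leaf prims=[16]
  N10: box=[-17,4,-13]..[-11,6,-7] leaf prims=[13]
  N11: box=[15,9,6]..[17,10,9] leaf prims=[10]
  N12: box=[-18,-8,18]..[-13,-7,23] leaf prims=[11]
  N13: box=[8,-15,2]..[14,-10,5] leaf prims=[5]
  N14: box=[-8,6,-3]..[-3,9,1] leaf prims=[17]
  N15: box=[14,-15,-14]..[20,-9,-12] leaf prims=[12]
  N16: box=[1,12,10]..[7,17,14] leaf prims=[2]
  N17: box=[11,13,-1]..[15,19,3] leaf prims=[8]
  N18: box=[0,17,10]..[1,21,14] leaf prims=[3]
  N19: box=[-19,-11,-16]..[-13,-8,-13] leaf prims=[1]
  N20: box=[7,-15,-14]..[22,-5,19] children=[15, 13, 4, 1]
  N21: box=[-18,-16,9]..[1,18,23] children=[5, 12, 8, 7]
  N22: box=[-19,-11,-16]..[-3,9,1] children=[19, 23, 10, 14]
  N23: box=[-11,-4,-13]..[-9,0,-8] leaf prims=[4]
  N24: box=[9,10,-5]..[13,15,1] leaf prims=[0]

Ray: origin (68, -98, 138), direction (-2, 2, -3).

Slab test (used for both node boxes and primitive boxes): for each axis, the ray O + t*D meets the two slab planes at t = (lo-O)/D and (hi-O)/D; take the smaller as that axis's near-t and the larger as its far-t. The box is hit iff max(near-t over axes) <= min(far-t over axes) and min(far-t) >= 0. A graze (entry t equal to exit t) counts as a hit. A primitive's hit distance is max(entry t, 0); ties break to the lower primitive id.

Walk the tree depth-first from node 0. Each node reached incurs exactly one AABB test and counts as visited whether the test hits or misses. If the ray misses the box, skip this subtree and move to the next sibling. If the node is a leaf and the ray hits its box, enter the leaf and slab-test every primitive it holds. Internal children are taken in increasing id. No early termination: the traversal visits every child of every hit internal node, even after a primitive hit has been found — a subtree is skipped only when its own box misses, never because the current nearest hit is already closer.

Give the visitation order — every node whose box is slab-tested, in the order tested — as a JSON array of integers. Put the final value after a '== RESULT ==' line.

Trace the traversal:
N0 x:[23,87/2] y:[41,119/2] z:[115/3,154/3] -> hit [41,87/2], descend [6, 20, 21, 22]
  N6 x:[51/2,34] y:[107/2,119/2] z:[124/3,143/3] -> miss, prune
  N20 x:[23,61/2] y:[83/2,93/2] z:[119/3,152/3] -> miss, prune
  N21 x:[67/2,43] y:[41,58] z:[115/3,43] -> hit [41,43], descend [5, 7, 8, 12]
    N5 x:[41,83/2] y:[41,44] z:[121/3,125/3] -> hit [41,83/2] leaf, test {P6@t=41}
    N7 x:[73/2,85/2] y:[99/2,58] z:[121/3,43] -> miss, prune
    N8 x:[67/2,35] y:[91/2,93/2] z:[40,125/3] -> miss, prune
    N12 x:[81/2,43] y:[45,91/2] z:[115/3,40] -> miss, prune
  N22 x:[71/2,87/2] y:[87/2,107/2] z:[137/3,154/3] -> miss, prune

order=[0, 6, 20, 21, 5, 7, 8, 12, 22]  |boxes|=9  |leaves|=1  hit=P6

== RESULT ==
[0, 6, 20, 21, 5, 7, 8, 12, 22]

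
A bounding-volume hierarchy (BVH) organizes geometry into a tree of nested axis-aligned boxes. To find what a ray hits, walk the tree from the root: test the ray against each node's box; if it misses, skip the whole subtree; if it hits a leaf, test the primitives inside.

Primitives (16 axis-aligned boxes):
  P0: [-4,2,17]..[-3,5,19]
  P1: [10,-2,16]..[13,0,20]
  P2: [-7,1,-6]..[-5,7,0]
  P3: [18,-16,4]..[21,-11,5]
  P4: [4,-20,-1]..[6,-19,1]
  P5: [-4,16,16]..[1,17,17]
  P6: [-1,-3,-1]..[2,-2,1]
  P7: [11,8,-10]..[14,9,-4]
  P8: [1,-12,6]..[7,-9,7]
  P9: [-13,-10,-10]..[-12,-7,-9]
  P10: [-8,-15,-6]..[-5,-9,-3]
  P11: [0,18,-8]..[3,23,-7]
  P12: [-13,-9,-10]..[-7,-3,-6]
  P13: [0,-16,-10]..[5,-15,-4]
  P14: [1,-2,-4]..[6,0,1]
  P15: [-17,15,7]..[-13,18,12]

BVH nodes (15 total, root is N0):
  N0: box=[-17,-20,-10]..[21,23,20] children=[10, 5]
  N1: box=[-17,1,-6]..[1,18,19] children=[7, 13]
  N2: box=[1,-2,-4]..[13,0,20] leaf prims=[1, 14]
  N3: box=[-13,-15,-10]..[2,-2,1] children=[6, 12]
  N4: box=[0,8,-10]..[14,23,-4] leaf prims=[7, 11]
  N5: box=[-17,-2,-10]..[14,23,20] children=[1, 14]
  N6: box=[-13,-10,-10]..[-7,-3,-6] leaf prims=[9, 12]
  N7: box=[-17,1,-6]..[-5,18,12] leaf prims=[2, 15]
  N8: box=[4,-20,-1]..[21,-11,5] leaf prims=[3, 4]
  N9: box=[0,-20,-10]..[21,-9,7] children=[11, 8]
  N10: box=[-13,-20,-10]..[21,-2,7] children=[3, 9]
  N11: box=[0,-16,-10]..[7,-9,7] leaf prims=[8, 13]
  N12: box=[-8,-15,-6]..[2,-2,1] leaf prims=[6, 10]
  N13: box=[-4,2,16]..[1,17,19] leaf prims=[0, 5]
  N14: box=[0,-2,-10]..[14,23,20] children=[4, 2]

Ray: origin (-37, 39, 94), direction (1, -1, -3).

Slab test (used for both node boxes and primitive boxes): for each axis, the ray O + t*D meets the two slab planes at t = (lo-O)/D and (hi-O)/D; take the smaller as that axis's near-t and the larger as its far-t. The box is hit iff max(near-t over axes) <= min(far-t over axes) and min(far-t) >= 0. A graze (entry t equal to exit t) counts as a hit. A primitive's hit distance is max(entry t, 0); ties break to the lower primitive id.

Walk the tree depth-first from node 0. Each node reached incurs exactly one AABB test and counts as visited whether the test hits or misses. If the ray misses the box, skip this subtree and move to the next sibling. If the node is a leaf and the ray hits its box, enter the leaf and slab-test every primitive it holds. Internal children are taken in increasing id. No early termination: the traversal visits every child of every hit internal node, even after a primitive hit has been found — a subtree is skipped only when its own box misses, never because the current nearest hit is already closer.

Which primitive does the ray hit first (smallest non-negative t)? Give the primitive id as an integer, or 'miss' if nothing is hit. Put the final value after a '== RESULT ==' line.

Trace the traversal:
N0 x:[20,58] y:[16,59] z:[74/3,104/3] -> hit [74/3,104/3], descend [5, 10]
  N5 x:[20,51] y:[16,41] z:[74/3,104/3] -> hit [74/3,104/3], descend [1, 14]
    N1 x:[20,38] y:[21,38] z:[25,100/3] -> hit [25,100/3], descend [7, 13]
      N7 x:[20,32] y:[21,38] z:[82/3,100/3] -> hit [82/3,32] leaf, test {P2@t=32, P15(miss)}
      N13 x:[33,38] y:[22,37] z:[25,26] -> miss, prune
    N14 x:[37,51] y:[16,41] z:[74/3,104/3] -> miss, prune
  N10 x:[24,58] y:[41,59] z:[29,104/3] -> miss, prune

order=[0, 5, 1, 7, 13, 14, 10]  |boxes|=7  |leaves|=1  hit=P2

== RESULT ==
2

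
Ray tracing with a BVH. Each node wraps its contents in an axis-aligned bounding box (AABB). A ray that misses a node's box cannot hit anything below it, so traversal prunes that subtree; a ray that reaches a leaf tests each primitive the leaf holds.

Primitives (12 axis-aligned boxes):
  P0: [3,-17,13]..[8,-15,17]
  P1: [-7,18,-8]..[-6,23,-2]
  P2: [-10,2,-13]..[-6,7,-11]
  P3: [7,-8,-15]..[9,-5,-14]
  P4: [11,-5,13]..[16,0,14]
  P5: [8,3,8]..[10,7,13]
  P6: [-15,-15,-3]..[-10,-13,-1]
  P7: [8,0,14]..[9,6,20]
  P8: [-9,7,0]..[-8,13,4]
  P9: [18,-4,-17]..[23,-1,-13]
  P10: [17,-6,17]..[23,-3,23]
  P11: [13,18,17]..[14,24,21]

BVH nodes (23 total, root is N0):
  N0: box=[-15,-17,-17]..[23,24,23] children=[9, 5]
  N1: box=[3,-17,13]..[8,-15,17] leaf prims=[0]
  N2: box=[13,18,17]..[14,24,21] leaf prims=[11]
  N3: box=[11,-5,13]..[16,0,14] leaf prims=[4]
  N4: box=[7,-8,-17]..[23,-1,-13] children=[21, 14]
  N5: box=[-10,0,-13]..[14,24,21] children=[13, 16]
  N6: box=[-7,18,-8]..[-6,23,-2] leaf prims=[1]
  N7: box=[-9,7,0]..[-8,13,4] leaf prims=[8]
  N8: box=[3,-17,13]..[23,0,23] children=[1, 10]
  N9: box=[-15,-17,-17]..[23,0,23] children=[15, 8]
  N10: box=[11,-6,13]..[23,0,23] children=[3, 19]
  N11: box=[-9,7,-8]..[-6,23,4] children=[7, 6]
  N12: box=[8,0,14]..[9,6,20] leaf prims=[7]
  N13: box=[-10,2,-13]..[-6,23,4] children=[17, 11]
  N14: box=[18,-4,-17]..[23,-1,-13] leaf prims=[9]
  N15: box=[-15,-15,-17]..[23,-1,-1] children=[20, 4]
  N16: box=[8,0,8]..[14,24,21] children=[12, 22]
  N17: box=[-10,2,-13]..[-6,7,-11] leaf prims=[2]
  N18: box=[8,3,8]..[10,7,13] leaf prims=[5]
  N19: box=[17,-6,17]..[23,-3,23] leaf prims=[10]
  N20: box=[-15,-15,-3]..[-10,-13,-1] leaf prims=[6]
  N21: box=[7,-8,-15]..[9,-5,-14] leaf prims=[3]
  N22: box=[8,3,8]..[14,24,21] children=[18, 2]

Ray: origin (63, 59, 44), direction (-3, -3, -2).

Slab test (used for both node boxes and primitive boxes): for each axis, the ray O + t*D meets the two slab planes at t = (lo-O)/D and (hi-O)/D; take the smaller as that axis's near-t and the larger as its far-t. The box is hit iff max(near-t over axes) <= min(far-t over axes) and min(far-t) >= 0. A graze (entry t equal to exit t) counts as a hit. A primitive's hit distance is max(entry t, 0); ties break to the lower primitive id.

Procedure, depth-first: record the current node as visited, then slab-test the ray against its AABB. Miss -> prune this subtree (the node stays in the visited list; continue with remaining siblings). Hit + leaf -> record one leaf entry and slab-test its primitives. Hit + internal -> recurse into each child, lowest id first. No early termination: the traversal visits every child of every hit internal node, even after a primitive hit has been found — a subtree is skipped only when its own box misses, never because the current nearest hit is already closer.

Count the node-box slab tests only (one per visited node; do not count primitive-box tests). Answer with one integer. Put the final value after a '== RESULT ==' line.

Traverse from the root:
N0 x:[40/3,26] y:[35/3,76/3] z:[21/2,61/2] -> hit [40/3,76/3], descend [5, 9]
  N5 x:[49/3,73/3] y:[35/3,59/3] z:[23/2,57/2] -> hit [49/3,59/3], descend [13, 16]
    N13 x:[23,73/3] y:[12,19] z:[20,57/2] -> miss, prune
    N16 x:[49/3,55/3] y:[35/3,59/3] z:[23/2,18] -> hit [49/3,18], descend [12, 22]
      N12 x:[18,55/3] y:[53/3,59/3] z:[12,15] -> miss, prune
      N22 x:[49/3,55/3] y:[35/3,56/3] z:[23/2,18] -> hit [49/3,18], descend [2, 18]
        N2 x:[49/3,50/3] y:[35/3,41/3] z:[23/2,27/2] -> miss, prune
        N18 x:[53/3,55/3] y:[52/3,56/3] z:[31/2,18] -> hit [53/3,18] leaf, test {P5@t=53/3}
  N9 x:[40/3,26] y:[59/3,76/3] z:[21/2,61/2] -> hit [59/3,76/3], descend [8, 15]
    N8 x:[40/3,20] y:[59/3,76/3] z:[21/2,31/2] -> miss, prune
    N15 x:[40/3,26] y:[20,74/3] z:[45/2,61/2] -> hit [45/2,74/3], descend [4, 20]
      N4 x:[40/3,56/3] y:[20,67/3] z:[57/2,61/2] -> miss, prune
      N20 x:[73/3,26] y:[24,74/3] z:[45/2,47/2] -> miss, prune

Visited [0, 5, 13, 16, 12, 22, 2, 18, 9, 8, 15, 4, 20]. Tests: 13 box, 1 leaf. Nearest: P5.

== RESULT ==
13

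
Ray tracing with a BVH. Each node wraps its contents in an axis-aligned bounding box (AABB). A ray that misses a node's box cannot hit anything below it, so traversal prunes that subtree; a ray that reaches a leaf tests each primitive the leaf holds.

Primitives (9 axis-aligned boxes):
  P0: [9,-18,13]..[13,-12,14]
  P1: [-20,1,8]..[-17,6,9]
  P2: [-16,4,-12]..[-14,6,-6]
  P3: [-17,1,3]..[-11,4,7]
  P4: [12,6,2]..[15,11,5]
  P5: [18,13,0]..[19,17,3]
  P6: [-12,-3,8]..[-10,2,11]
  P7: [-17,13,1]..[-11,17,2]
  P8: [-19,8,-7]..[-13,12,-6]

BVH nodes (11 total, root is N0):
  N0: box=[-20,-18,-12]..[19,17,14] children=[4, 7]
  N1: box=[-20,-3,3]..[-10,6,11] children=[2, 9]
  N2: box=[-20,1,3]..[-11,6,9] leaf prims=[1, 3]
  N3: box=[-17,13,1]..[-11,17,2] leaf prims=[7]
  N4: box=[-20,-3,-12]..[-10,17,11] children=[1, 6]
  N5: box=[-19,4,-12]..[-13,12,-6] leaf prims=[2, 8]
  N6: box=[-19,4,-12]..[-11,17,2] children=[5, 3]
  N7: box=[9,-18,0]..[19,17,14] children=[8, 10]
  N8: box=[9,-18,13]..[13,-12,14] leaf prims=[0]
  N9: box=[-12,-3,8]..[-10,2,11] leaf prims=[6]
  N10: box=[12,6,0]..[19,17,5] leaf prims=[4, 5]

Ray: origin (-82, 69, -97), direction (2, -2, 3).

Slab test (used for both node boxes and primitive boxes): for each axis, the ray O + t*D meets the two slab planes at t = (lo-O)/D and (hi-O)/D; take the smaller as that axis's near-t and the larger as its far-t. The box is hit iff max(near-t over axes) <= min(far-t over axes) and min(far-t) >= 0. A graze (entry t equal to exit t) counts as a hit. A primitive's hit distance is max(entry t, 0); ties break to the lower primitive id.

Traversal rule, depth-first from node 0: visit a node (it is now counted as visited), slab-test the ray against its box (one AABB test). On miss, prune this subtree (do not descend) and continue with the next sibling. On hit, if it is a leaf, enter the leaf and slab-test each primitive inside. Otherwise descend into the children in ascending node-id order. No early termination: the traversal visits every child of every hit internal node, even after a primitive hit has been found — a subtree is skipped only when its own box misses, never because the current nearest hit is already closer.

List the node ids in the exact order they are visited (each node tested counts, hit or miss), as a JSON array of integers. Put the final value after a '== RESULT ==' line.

Traverse from the root:
N0 x:[31,101/2] y:[26,87/2] z:[85/3,37] -> hit [31,37], descend [4, 7]
  N4 x:[31,36] y:[26,36] z:[85/3,36] -> hit [31,36], descend [1, 6]
    N1 x:[31,36] y:[63/2,36] z:[100/3,36] -> hit [100/3,36], descend [2, 9]
      N2 x:[31,71/2] y:[63/2,34] z:[100/3,106/3] -> hit [100/3,34] leaf, test {P1(miss), P3@t=100/3}
      N9 x:[35,36] y:[67/2,36] z:[35,36] -> hit [35,36] leaf, test {P6@t=35}
    N6 x:[63/2,71/2] y:[26,65/2] z:[85/3,33] -> hit [63/2,65/2], descend [3, 5]
      N3 x:[65/2,71/2] y:[26,28] z:[98/3,33] -> miss, prune
      N5 x:[63/2,69/2] y:[57/2,65/2] z:[85/3,91/3] -> miss, prune
  N7 x:[91/2,101/2] y:[26,87/2] z:[97/3,37] -> miss, prune

9 AABB tests over nodes [0, 4, 1, 2, 9, 6, 3, 5, 7]; 2 leaves entered; closest P3.

== RESULT ==
[0, 4, 1, 2, 9, 6, 3, 5, 7]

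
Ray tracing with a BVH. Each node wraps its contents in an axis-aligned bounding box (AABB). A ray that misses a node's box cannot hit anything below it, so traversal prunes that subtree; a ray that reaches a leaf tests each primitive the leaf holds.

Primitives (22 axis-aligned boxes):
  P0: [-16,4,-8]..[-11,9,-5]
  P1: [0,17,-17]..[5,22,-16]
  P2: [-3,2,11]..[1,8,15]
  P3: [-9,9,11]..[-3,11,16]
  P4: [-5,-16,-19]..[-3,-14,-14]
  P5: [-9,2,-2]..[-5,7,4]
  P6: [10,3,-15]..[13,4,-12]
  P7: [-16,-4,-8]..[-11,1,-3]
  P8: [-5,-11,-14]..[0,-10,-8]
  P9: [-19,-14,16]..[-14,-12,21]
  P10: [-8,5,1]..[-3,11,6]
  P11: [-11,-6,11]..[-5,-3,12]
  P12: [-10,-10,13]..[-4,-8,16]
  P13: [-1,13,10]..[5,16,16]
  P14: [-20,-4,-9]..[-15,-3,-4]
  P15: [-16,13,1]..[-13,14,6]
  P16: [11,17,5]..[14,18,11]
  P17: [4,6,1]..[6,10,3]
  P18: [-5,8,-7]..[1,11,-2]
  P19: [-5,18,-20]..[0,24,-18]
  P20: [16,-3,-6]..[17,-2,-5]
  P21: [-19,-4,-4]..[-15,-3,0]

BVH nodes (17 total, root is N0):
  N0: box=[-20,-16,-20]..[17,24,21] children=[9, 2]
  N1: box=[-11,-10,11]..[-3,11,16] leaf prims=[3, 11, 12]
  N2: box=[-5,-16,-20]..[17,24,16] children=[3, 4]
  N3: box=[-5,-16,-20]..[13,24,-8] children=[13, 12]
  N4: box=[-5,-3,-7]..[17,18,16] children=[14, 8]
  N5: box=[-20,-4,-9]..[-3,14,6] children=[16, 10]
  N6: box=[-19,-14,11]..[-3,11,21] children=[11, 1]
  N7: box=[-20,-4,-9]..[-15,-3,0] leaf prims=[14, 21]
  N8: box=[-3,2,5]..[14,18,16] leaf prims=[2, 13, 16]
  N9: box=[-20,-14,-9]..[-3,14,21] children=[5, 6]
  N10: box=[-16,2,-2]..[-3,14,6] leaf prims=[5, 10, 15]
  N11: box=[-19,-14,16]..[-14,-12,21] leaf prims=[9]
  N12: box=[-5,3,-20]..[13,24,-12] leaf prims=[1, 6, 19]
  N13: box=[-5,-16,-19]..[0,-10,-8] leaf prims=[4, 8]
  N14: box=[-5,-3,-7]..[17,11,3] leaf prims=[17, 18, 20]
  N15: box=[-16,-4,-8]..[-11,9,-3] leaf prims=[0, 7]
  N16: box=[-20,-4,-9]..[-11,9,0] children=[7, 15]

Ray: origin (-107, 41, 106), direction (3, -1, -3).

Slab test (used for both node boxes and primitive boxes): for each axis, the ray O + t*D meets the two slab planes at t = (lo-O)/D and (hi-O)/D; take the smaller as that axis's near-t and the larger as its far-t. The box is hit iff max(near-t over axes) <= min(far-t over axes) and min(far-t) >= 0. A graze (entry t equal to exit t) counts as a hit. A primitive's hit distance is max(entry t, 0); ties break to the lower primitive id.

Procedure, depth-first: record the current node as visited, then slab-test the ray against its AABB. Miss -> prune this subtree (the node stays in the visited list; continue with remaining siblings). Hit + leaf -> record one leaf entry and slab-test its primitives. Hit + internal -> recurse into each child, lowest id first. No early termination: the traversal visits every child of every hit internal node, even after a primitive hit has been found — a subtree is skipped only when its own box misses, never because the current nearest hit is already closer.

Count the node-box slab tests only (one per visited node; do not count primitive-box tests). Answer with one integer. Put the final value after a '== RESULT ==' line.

Traverse from the root:
N0 x:[29,124/3] y:[17,57] z:[85/3,42] -> hit [29,124/3], descend [2, 9]
  N2 x:[34,124/3] y:[17,57] z:[30,42] -> hit [34,124/3], descend [3, 4]
    N3 x:[34,40] y:[17,57] z:[38,42] -> hit [38,40], descend [12, 13]
      N12 x:[34,40] y:[17,38] z:[118/3,42] -> miss, prune
      N13 x:[34,107/3] y:[51,57] z:[38,125/3] -> miss, prune
    N4 x:[34,124/3] y:[23,44] z:[30,113/3] -> hit [34,113/3], descend [8, 14]
      N8 x:[104/3,121/3] y:[23,39] z:[30,101/3] -> miss, prune
      N14 x:[34,124/3] y:[30,44] z:[103/3,113/3] -> hit [103/3,113/3] leaf, test {P17(miss), P18(miss), P20(miss)}
  N9 x:[29,104/3] y:[27,55] z:[85/3,115/3] -> hit [29,104/3], descend [5, 6]
    N5 x:[29,104/3] y:[27,45] z:[100/3,115/3] -> hit [100/3,104/3], descend [10, 16]
      N10 x:[91/3,104/3] y:[27,39] z:[100/3,36] -> hit [100/3,104/3] leaf, test {P5@t=34, P10@t=100/3, P15(miss)}
      N16 x:[29,32] y:[32,45] z:[106/3,115/3] -> miss, prune
    N6 x:[88/3,104/3] y:[30,55] z:[85/3,95/3] -> hit [30,95/3], descend [1, 11]
      N1 x:[32,104/3] y:[30,51] z:[30,95/3] -> miss, prune
      N11 x:[88/3,31] y:[53,55] z:[85/3,30] -> miss, prune

15 AABB tests over nodes [0, 2, 3, 12, 13, 4, 8, 14, 9, 5, 10, 16, 6, 1, 11]; 2 leaves entered; closest P10.

== RESULT ==
15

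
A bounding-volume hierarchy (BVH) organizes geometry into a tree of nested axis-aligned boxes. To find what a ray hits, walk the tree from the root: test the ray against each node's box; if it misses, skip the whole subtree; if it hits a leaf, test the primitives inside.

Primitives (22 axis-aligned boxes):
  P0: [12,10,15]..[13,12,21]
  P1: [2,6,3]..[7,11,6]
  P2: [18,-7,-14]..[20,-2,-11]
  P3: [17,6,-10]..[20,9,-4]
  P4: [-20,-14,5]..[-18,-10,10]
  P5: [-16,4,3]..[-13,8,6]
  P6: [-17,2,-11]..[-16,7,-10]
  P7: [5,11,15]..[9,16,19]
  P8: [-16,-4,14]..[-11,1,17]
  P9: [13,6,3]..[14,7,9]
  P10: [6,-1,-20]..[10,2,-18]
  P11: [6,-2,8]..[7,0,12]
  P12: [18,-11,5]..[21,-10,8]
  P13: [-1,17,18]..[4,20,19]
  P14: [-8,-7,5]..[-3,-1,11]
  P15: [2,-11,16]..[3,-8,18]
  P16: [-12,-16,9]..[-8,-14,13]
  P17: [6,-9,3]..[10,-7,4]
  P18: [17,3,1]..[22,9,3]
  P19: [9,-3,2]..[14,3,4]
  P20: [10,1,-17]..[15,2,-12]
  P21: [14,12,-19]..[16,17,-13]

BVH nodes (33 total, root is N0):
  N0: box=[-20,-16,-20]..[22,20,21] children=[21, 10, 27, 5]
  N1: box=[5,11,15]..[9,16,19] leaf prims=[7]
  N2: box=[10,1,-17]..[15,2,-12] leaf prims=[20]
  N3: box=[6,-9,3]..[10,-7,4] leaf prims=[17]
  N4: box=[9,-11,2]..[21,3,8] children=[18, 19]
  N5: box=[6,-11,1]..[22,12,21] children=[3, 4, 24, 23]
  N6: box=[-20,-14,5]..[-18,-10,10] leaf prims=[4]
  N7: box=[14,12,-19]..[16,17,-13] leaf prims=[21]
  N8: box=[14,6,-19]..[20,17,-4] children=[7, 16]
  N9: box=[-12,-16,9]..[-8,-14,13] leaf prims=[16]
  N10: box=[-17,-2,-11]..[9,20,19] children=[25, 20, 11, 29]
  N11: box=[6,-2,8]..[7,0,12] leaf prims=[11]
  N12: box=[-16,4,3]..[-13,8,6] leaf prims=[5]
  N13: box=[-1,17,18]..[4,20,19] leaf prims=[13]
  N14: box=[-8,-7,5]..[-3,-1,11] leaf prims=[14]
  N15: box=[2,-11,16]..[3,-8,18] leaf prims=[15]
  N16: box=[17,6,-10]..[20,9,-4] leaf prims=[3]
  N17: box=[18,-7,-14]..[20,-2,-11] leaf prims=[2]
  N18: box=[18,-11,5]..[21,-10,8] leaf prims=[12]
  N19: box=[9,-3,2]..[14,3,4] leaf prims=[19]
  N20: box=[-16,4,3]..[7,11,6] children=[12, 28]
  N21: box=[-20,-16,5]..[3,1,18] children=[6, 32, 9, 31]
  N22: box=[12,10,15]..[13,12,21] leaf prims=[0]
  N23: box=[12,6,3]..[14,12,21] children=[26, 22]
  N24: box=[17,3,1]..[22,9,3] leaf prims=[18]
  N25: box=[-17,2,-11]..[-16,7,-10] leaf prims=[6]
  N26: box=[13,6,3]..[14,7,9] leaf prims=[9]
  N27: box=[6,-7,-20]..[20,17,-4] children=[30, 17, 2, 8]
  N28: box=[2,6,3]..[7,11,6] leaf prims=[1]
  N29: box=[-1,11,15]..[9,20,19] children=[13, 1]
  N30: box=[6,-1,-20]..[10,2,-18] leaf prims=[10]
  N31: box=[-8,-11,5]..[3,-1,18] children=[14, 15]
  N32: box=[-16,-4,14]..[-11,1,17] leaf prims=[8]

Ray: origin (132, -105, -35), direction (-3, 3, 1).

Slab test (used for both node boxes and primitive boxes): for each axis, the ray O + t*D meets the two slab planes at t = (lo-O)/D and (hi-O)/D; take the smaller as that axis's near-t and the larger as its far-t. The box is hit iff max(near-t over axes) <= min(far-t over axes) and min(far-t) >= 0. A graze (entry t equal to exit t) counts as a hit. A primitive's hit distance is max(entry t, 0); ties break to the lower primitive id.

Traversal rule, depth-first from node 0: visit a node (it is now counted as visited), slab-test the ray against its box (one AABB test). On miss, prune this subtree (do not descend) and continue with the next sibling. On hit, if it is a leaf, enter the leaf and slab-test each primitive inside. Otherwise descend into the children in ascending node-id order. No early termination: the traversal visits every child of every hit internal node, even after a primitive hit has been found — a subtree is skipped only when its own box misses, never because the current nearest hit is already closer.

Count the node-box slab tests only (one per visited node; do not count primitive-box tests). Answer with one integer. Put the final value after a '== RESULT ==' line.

Walk:
N0 x:[110/3,152/3] y:[89/3,125/3] z:[15,56] -> hit [110/3,125/3], descend [5, 10, 21, 27]
  N5 x:[110/3,42] y:[94/3,39] z:[36,56] -> hit [110/3,39], descend [3, 4, 23, 24]
    N3 x:[122/3,42] y:[32,98/3] z:[38,39] -> miss, prune
    N4 x:[37,41] y:[94/3,36] z:[37,43] -> miss, prune
    N23 x:[118/3,40] y:[37,39] z:[38,56] -> miss, prune
    N24 x:[110/3,115/3] y:[36,38] z:[36,38] -> hit [110/3,38] leaf, test {P18@t=110/3}
  N10 x:[41,149/3] y:[103/3,125/3] z:[24,54] -> hit [41,125/3], descend [11, 20, 25, 29]
    N11 x:[125/3,42] y:[103/3,35] z:[43,47] -> miss, prune
    N20 x:[125/3,148/3] y:[109/3,116/3] z:[38,41] -> miss, prune
    N25 x:[148/3,149/3] y:[107/3,112/3] z:[24,25] -> miss, prune
    N29 x:[41,133/3] y:[116/3,125/3] z:[50,54] -> miss, prune
  N21 x:[43,152/3] y:[89/3,106/3] z:[40,53] -> miss, prune
  N27 x:[112/3,42] y:[98/3,122/3] z:[15,31] -> miss, prune

Visited [0, 5, 3, 4, 23, 24, 10, 11, 20, 25, 29, 21, 27]. Tests: 13 box, 1 leaf. Nearest: P18.

== RESULT ==
13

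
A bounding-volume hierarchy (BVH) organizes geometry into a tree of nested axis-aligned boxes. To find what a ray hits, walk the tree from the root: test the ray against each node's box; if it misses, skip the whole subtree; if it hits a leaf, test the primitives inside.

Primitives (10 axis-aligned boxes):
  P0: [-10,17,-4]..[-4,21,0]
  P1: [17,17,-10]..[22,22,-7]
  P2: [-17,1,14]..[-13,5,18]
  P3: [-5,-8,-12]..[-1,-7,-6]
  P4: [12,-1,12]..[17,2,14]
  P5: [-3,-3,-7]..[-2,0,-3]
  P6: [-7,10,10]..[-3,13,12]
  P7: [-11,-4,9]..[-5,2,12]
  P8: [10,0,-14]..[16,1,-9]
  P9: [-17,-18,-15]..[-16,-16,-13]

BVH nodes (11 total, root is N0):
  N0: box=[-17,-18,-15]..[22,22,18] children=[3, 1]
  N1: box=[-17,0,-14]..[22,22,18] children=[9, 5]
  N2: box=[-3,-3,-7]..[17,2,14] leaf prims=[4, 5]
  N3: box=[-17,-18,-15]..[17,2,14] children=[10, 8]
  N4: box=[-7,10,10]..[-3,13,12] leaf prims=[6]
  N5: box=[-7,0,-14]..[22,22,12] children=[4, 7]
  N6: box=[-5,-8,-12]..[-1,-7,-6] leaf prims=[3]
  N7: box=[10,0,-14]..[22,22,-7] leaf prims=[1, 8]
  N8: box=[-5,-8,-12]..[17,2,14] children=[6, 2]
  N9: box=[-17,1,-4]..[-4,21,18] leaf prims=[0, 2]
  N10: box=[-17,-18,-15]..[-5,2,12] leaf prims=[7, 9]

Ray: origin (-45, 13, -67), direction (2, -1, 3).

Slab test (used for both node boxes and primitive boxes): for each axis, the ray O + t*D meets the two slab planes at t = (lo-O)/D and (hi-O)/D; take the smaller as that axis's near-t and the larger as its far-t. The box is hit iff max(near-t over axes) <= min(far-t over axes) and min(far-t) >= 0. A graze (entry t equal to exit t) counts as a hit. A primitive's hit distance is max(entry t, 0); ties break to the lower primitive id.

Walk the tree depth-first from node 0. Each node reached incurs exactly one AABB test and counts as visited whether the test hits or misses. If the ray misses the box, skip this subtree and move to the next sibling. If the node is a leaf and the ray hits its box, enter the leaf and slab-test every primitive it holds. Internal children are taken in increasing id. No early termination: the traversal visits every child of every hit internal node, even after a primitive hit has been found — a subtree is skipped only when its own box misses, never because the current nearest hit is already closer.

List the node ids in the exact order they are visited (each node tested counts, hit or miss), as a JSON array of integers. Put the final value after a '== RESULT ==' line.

Trace the traversal:
N0 x:[14,67/2] y:[-9,31] z:[52/3,85/3] -> hit [52/3,85/3], descend [1, 3]
  N1 x:[14,67/2] y:[-9,13] z:[53/3,85/3] -> miss, prune
  N3 x:[14,31] y:[11,31] z:[52/3,27] -> hit [52/3,27], descend [8, 10]
    N8 x:[20,31] y:[11,21] z:[55/3,27] -> hit [20,21], descend [2, 6]
      N2 x:[21,31] y:[11,16] z:[20,27] -> miss, prune
      N6 x:[20,22] y:[20,21] z:[55/3,61/3] -> hit [20,61/3] leaf, test {P3@t=20}
    N10 x:[14,20] y:[11,31] z:[52/3,79/3] -> hit [52/3,20] leaf, test {P7(miss), P9(miss)}

Summary -> nodes [0, 1, 3, 8, 2, 6, 10]; box-tests=7; leaf-entries=2; first=P3

== RESULT ==
[0, 1, 3, 8, 2, 6, 10]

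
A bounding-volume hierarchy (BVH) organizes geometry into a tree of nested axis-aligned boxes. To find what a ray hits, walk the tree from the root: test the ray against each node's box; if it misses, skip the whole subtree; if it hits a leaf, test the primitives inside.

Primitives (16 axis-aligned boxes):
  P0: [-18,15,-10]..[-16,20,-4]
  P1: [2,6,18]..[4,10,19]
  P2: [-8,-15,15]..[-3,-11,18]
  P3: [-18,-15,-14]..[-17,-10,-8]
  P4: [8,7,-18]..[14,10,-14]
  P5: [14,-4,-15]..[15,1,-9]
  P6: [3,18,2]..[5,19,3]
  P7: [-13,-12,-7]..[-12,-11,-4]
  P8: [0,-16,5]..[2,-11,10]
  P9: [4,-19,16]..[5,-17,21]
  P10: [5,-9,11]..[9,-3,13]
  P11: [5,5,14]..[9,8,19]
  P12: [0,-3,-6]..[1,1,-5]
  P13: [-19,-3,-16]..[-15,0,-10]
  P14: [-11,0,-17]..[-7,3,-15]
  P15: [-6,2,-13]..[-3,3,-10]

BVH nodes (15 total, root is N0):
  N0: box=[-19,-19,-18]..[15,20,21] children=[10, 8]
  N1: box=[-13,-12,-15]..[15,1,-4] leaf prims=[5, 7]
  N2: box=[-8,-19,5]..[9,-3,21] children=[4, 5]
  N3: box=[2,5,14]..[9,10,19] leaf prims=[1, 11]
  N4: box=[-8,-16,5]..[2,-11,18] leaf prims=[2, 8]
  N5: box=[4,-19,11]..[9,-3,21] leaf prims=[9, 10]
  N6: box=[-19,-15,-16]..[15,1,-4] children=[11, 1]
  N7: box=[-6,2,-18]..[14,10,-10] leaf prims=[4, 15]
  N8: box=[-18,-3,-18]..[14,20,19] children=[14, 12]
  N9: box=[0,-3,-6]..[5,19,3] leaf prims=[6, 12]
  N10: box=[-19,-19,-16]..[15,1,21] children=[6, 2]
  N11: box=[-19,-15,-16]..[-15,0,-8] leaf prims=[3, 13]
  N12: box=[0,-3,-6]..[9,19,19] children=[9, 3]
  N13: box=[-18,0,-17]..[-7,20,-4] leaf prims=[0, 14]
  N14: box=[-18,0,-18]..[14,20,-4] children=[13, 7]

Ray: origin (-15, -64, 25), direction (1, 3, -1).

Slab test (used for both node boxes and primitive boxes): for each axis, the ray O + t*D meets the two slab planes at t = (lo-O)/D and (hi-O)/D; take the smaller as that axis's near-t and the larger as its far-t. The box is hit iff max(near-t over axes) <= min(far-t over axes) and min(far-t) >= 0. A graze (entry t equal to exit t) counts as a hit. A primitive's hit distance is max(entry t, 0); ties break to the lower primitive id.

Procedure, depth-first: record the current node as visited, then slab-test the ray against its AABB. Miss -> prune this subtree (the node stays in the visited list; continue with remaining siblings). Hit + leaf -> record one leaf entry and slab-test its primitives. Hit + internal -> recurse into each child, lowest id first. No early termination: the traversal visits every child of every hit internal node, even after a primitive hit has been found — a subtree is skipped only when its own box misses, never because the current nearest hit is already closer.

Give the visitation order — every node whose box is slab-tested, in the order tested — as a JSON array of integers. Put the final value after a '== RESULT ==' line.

Walk:
N0 x:[-4,30] y:[15,28] z:[4,43] -> hit [15,28], descend [8, 10]
  N8 x:[-3,29] y:[61/3,28] z:[6,43] -> hit [61/3,28], descend [12, 14]
    N12 x:[15,24] y:[61/3,83/3] z:[6,31] -> hit [61/3,24], descend [3, 9]
      N3 x:[17,24] y:[23,74/3] z:[6,11] -> miss, prune
      N9 x:[15,20] y:[61/3,83/3] z:[22,31] -> miss, prune
    N14 x:[-3,29] y:[64/3,28] z:[29,43] -> miss, prune
  N10 x:[-4,30] y:[15,65/3] z:[4,41] -> hit [15,65/3], descend [2, 6]
    N2 x:[7,24] y:[15,61/3] z:[4,20] -> hit [15,20], descend [4, 5]
      N4 x:[7,17] y:[16,53/3] z:[7,20] -> hit [16,17] leaf, test {P2(miss), P8@t=16}
      N5 x:[19,24] y:[15,61/3] z:[4,14] -> miss, prune
    N6 x:[-4,30] y:[49/3,65/3] z:[29,41] -> miss, prune

Visited [0, 8, 12, 3, 9, 14, 10, 2, 4, 5, 6]. Tests: 11 box, 1 leaf. Nearest: P8.

== RESULT ==
[0, 8, 12, 3, 9, 14, 10, 2, 4, 5, 6]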